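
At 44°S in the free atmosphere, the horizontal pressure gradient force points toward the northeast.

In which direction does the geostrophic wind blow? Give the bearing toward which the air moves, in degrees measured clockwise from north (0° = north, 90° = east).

The pressure-gradient force points toward the northeast (bearing 045°).
Geostrophic balance: in the Southern Hemisphere the Coriolis force deflects motion to the left, so the geostrophic wind blows 90° to the left of the pressure-gradient force (low pressure on the right).
Rotating 045° by 90° counterclockwise gives 315° — the wind blows toward the northwest.

315°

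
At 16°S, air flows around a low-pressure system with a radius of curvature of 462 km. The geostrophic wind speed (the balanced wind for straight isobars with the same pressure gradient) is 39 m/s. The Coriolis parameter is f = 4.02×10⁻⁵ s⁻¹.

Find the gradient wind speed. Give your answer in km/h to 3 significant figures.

Around a low, centrifugal force acts outward with Coriolis, so pressure-gradient force balances both:
(1/ρ)|∂P/∂n| = fV + V²/R  →  V² + fR·V − fR·V_g = 0
With fR = 4.02×10⁻⁵ × 462×10³ m = 18.6 m/s:
V = [−fR + √((fR)² + 4 fR V_g)]/2 = [−18.6 + √(18.6² + 4×18.6×39)]/2 = 19.2 m/s
Subgeostrophic (V < V_g = 39 m/s), as expected around a low.
Converting: 19.2 m/s × 3.6 = 69.1 km/h

69.1 km/h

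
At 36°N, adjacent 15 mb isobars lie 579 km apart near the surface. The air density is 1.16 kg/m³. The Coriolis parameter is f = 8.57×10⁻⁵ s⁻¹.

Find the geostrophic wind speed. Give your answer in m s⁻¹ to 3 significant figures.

Pressure gradient: |∂P/∂n| = 1500 Pa / 579000 m = 2.59×10⁻³ Pa/m
Geostrophic balance (pressure-gradient force = Coriolis force):
V_g = (1/(fρ)) |∂P/∂n| = 2.59×10⁻³ / (8.57×10⁻⁵ × 1.16) = 26.1 m/s

26.1 m s⁻¹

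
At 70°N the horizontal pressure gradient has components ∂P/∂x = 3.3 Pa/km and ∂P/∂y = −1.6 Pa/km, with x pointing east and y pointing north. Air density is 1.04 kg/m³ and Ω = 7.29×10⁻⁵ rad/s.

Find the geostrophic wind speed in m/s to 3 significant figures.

Coriolis parameter at 70°N:
f = 2Ω sin φ = 2 × 7.29×10⁻⁵ × sin 70° = 1.37×10⁻⁴ s⁻¹
Component geostrophic relations (x east, y north):
u_g = −(1/(fρ)) ∂P/∂y,  v_g = (1/(fρ)) ∂P/∂x
u_g = −(−1.6×10⁻³)/(1.37×10⁻⁴ × 1.04) = 11.2 m/s;  v_g = (3.3×10⁻³)/(1.37×10⁻⁴ × 1.04) = 23.2 m/s
|V_g| = √(u_g² + v_g²) = 25.7 m/s

25.7 m/s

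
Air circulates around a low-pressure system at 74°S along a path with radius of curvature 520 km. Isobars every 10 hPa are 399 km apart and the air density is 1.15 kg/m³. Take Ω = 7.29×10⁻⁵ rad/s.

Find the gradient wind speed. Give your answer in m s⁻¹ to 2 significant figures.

13 m s⁻¹

Coriolis parameter at 74°S:
f = 2Ω sin φ = 2 × 7.29×10⁻⁵ × sin 74° = 1.40×10⁻⁴ s⁻¹
Pressure gradient: |∂P/∂n| = 1000 Pa / 399000 m = 2.51×10⁻³ Pa/m
Geostrophic speed: V_g = |∂P/∂n|/(fρ) = 2.51×10⁻³/(1.40×10⁻⁴ × 1.15) = 15.5 m/s
Around a low, centrifugal force acts outward with Coriolis, so pressure-gradient force balances both:
(1/ρ)|∂P/∂n| = fV + V²/R  →  V² + fR·V − fR·V_g = 0
With fR = 1.40×10⁻⁴ × 520×10³ m = 72.9 m/s:
V = [−fR + √((fR)² + 4 fR V_g)]/2 = [−72.9 + √(72.9² + 4×72.9×15.5)]/2 = 13.2 m/s
Subgeostrophic (V < V_g = 15.5 m/s), as expected around a low.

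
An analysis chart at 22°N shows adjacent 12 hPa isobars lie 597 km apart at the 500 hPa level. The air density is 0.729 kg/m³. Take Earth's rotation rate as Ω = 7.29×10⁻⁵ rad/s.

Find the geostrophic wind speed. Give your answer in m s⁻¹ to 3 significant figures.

Coriolis parameter at 22°N:
f = 2Ω sin φ = 2 × 7.29×10⁻⁵ × sin 22° = 5.46×10⁻⁵ s⁻¹
Pressure gradient: |∂P/∂n| = 1200 Pa / 597000 m = 2.01×10⁻³ Pa/m
Geostrophic balance (pressure-gradient force = Coriolis force):
V_g = (1/(fρ)) |∂P/∂n| = 2.01×10⁻³ / (5.46×10⁻⁵ × 0.729) = 50.5 m/s

50.5 m s⁻¹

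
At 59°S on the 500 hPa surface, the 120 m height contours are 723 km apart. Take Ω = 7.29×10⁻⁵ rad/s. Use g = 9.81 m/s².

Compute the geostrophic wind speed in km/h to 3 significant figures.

Coriolis parameter at 59°S:
f = 2Ω sin φ = 2 × 7.29×10⁻⁵ × sin 59° = 1.25×10⁻⁴ s⁻¹
Height gradient: |∂Z/∂n| = 120 m / 723000 m = 1.66×10⁻⁴
On a pressure surface, geostrophic balance gives V_g = (g/f)|∂Z/∂n|:
V_g = 9.81 × 1.66×10⁻⁴ / 1.25×10⁻⁴ = 13.0 m/s
Converting: 13.0 m/s × 3.6 = 46.9 km/h

46.9 km/h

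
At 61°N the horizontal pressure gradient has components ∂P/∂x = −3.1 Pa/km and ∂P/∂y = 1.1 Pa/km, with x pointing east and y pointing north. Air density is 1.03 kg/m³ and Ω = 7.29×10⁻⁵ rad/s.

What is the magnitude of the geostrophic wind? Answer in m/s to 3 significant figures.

Coriolis parameter at 61°N:
f = 2Ω sin φ = 2 × 7.29×10⁻⁵ × sin 61° = 1.28×10⁻⁴ s⁻¹
Component geostrophic relations (x east, y north):
u_g = −(1/(fρ)) ∂P/∂y,  v_g = (1/(fρ)) ∂P/∂x
u_g = −(1.1×10⁻³)/(1.28×10⁻⁴ × 1.03) = −8.37 m/s;  v_g = (−3.1×10⁻³)/(1.28×10⁻⁴ × 1.03) = −23.6 m/s
|V_g| = √(u_g² + v_g²) = 25.0 m/s

25.0 m/s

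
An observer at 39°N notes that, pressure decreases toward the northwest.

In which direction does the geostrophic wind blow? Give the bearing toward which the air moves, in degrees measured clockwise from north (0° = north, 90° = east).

045°

The pressure-gradient force points toward the northwest (bearing 315°).
Geostrophic balance: in the Northern Hemisphere the Coriolis force deflects motion to the right, so the geostrophic wind blows 90° to the right of the pressure-gradient force (low pressure on the left).
Rotating 315° by 90° clockwise gives 045° — the wind blows toward the northeast.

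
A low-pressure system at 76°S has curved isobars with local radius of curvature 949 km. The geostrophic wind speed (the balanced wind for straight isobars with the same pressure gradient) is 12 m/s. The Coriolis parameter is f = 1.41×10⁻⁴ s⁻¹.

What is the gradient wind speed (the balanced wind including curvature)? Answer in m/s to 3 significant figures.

11.1 m/s

Around a low, centrifugal force acts outward with Coriolis, so pressure-gradient force balances both:
(1/ρ)|∂P/∂n| = fV + V²/R  →  V² + fR·V − fR·V_g = 0
With fR = 1.41×10⁻⁴ × 949×10³ m = 134 m/s:
V = [−fR + √((fR)² + 4 fR V_g)]/2 = [−134 + √(134² + 4×134×12)]/2 = 11.1 m/s
Subgeostrophic (V < V_g = 12 m/s), as expected around a low.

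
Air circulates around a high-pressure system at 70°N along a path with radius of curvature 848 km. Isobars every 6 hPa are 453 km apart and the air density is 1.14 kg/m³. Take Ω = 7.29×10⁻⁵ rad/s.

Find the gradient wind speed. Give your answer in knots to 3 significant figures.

Coriolis parameter at 70°N:
f = 2Ω sin φ = 2 × 7.29×10⁻⁵ × sin 70° = 1.37×10⁻⁴ s⁻¹
Pressure gradient: |∂P/∂n| = 600 Pa / 453000 m = 1.32×10⁻³ Pa/m
Geostrophic speed: V_g = |∂P/∂n|/(fρ) = 1.32×10⁻³/(1.37×10⁻⁴ × 1.14) = 8.48 m/s
Around a high, pressure-gradient force acts outward with centrifugal, so Coriolis balances both:
fV = (1/ρ)|∂P/∂n| + V²/R  →  V² − fR·V + fR·V_g = 0
With fR = 1.37×10⁻⁴ × 848×10³ m = 116 m/s:
V = [fR − √((fR)² − 4 fR V_g)]/2 = [116 − √(116² − 4×116×8.48)]/2 = 9.21 m/s
Supergeostrophic (V > V_g = 8.48 m/s), as expected around a high.
Converting: 9.21 m/s × 1.944 = 17.9 knots

17.9 knots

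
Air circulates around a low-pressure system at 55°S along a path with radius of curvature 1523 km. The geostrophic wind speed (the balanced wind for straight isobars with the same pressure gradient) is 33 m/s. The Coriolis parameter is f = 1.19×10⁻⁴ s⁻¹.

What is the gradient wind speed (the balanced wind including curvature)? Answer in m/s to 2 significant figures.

29 m/s

Around a low, centrifugal force acts outward with Coriolis, so pressure-gradient force balances both:
(1/ρ)|∂P/∂n| = fV + V²/R  →  V² + fR·V − fR·V_g = 0
With fR = 1.19×10⁻⁴ × 1523×10³ m = 181 m/s:
V = [−fR + √((fR)² + 4 fR V_g)]/2 = [−181 + √(181² + 4×181×33)]/2 = 28.5 m/s
Subgeostrophic (V < V_g = 33 m/s), as expected around a low.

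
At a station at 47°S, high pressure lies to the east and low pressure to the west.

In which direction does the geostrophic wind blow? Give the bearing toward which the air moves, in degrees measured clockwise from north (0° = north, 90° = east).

The pressure-gradient force points toward the west (bearing 270°).
Geostrophic balance: in the Southern Hemisphere the Coriolis force deflects motion to the left, so the geostrophic wind blows 90° to the left of the pressure-gradient force (low pressure on the right).
Rotating 270° by 90° counterclockwise gives 180° — the wind blows toward the south.

180°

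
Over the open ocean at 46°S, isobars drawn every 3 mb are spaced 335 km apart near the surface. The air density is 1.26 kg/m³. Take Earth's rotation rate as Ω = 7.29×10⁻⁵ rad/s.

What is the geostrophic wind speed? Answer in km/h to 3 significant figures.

24.4 km/h

Coriolis parameter at 46°S:
f = 2Ω sin φ = 2 × 7.29×10⁻⁵ × sin 46° = 1.05×10⁻⁴ s⁻¹
Pressure gradient: |∂P/∂n| = 300 Pa / 335000 m = 8.96×10⁻⁴ Pa/m
Geostrophic balance (pressure-gradient force = Coriolis force):
V_g = (1/(fρ)) |∂P/∂n| = 8.96×10⁻⁴ / (1.05×10⁻⁴ × 1.26) = 6.78 m/s
Converting: 6.78 m/s × 3.6 = 24.4 km/h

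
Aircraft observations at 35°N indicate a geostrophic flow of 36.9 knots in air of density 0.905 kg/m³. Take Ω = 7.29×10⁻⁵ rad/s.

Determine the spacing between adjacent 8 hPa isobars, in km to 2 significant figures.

Coriolis parameter at 35°N:
f = 2Ω sin φ = 2 × 7.29×10⁻⁵ × sin 35° = 8.36×10⁻⁵ s⁻¹
Wind speed in SI: 36.9 knots = 19.0 m/s
Geostrophic balance rearranged: |∂P/∂n| = f ρ V_g
|∂P/∂n| = 8.36×10⁻⁵ × 0.905 × 19.0 = 1.44×10⁻³ Pa/m
Isobar spacing: Δn = ΔP/|∂P/∂n| = 800 Pa / 1.44×10⁻³ Pa/m = 556837 m ≈ 560 km

560 km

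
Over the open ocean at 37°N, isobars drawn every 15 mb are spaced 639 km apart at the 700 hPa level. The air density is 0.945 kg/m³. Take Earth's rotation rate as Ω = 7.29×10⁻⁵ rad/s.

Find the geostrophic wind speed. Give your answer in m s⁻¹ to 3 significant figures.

Coriolis parameter at 37°N:
f = 2Ω sin φ = 2 × 7.29×10⁻⁵ × sin 37° = 8.77×10⁻⁵ s⁻¹
Pressure gradient: |∂P/∂n| = 1500 Pa / 639000 m = 2.35×10⁻³ Pa/m
Geostrophic balance (pressure-gradient force = Coriolis force):
V_g = (1/(fρ)) |∂P/∂n| = 2.35×10⁻³ / (8.77×10⁻⁵ × 0.945) = 28.3 m/s

28.3 m s⁻¹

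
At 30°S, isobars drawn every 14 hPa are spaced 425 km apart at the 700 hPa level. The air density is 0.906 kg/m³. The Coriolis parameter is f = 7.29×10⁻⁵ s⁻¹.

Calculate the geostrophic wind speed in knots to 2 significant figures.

97 knots

Pressure gradient: |∂P/∂n| = 1400 Pa / 425000 m = 3.29×10⁻³ Pa/m
Geostrophic balance (pressure-gradient force = Coriolis force):
V_g = (1/(fρ)) |∂P/∂n| = 3.29×10⁻³ / (7.29×10⁻⁵ × 0.906) = 49.9 m/s
Converting: 49.9 m/s × 1.944 = 97 knots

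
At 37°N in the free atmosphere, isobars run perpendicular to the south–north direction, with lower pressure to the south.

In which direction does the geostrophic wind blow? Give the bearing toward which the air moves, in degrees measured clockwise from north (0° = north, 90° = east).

270°

The pressure-gradient force points toward the south (bearing 180°).
Geostrophic balance: in the Northern Hemisphere the Coriolis force deflects motion to the right, so the geostrophic wind blows 90° to the right of the pressure-gradient force (low pressure on the left).
Rotating 180° by 90° clockwise gives 270° — the wind blows toward the west.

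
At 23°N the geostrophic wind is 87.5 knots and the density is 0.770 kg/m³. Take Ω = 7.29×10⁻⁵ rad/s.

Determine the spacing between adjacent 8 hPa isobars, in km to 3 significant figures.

405 km

Coriolis parameter at 23°N:
f = 2Ω sin φ = 2 × 7.29×10⁻⁵ × sin 23° = 5.70×10⁻⁵ s⁻¹
Wind speed in SI: 87.5 knots = 45.0 m/s
Geostrophic balance rearranged: |∂P/∂n| = f ρ V_g
|∂P/∂n| = 5.70×10⁻⁵ × 0.770 × 45.0 = 1.97×10⁻³ Pa/m
Isobar spacing: Δn = ΔP/|∂P/∂n| = 800 Pa / 1.97×10⁻³ Pa/m = 405152 m ≈ 405 km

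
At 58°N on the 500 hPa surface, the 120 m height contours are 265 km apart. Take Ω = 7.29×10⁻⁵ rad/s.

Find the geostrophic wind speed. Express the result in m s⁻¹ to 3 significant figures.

Coriolis parameter at 58°N:
f = 2Ω sin φ = 2 × 7.29×10⁻⁵ × sin 58° = 1.24×10⁻⁴ s⁻¹
Height gradient: |∂Z/∂n| = 120 m / 265000 m = 4.53×10⁻⁴
On a pressure surface, geostrophic balance gives V_g = (g/f)|∂Z/∂n|:
V_g = 9.81 × 4.53×10⁻⁴ / 1.24×10⁻⁴ = 35.9 m/s

35.9 m s⁻¹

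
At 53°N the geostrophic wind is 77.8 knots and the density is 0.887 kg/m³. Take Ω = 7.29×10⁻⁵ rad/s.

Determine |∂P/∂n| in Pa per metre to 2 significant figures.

Coriolis parameter at 53°N:
f = 2Ω sin φ = 2 × 7.29×10⁻⁵ × sin 53° = 1.16×10⁻⁴ s⁻¹
Wind speed in SI: 77.8 knots = 40.0 m/s
Geostrophic balance rearranged: |∂P/∂n| = f ρ V_g
|∂P/∂n| = 1.16×10⁻⁴ × 0.887 × 40.0 = 4.13×10⁻³ Pa/m

4.1×10⁻³ Pa/m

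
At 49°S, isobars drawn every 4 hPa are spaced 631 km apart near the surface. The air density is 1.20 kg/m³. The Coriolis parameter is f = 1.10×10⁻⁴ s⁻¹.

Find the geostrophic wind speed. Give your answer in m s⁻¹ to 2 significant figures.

4.8 m s⁻¹

Pressure gradient: |∂P/∂n| = 400 Pa / 631000 m = 6.34×10⁻⁴ Pa/m
Geostrophic balance (pressure-gradient force = Coriolis force):
V_g = (1/(fρ)) |∂P/∂n| = 6.34×10⁻⁴ / (1.10×10⁻⁴ × 1.20) = 4.80 m/s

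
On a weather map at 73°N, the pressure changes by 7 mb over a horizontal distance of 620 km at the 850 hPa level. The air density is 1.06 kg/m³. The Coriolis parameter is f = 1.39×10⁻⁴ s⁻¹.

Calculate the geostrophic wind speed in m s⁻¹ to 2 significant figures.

7.7 m s⁻¹

Pressure gradient: |∂P/∂n| = 700 Pa / 620000 m = 1.13×10⁻³ Pa/m
Geostrophic balance (pressure-gradient force = Coriolis force):
V_g = (1/(fρ)) |∂P/∂n| = 1.13×10⁻³ / (1.39×10⁻⁴ × 1.06) = 7.66 m/s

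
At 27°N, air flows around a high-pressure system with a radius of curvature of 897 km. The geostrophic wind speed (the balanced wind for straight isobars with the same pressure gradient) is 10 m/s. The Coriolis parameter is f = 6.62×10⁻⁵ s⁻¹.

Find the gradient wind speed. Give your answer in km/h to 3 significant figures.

45.8 km/h

Around a high, pressure-gradient force acts outward with centrifugal, so Coriolis balances both:
fV = (1/ρ)|∂P/∂n| + V²/R  →  V² − fR·V + fR·V_g = 0
With fR = 6.62×10⁻⁵ × 897×10³ m = 59.4 m/s:
V = [fR − √((fR)² − 4 fR V_g)]/2 = [59.4 − √(59.4² − 4×59.4×10)]/2 = 12.7 m/s
Supergeostrophic (V > V_g = 10 m/s), as expected around a high.
Converting: 12.7 m/s × 3.6 = 45.8 km/h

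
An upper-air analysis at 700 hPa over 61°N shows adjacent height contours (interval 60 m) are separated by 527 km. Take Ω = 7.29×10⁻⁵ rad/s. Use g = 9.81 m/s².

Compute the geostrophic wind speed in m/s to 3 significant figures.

8.76 m/s

Coriolis parameter at 61°N:
f = 2Ω sin φ = 2 × 7.29×10⁻⁵ × sin 61° = 1.28×10⁻⁴ s⁻¹
Height gradient: |∂Z/∂n| = 60 m / 527000 m = 1.14×10⁻⁴
On a pressure surface, geostrophic balance gives V_g = (g/f)|∂Z/∂n|:
V_g = 9.81 × 1.14×10⁻⁴ / 1.28×10⁻⁴ = 8.76 m/s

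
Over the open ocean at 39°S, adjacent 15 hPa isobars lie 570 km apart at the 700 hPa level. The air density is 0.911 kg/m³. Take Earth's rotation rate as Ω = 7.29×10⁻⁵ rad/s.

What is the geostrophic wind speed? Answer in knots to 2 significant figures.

Coriolis parameter at 39°S:
f = 2Ω sin φ = 2 × 7.29×10⁻⁵ × sin 39° = 9.18×10⁻⁵ s⁻¹
Pressure gradient: |∂P/∂n| = 1500 Pa / 570000 m = 2.63×10⁻³ Pa/m
Geostrophic balance (pressure-gradient force = Coriolis force):
V_g = (1/(fρ)) |∂P/∂n| = 2.63×10⁻³ / (9.18×10⁻⁵ × 0.911) = 31.5 m/s
Converting: 31.5 m/s × 1.944 = 61 knots

61 knots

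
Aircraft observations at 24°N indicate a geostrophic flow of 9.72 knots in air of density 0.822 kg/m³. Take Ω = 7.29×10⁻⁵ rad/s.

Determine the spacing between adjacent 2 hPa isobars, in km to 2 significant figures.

Coriolis parameter at 24°N:
f = 2Ω sin φ = 2 × 7.29×10⁻⁵ × sin 24° = 5.93×10⁻⁵ s⁻¹
Wind speed in SI: 9.72 knots = 5.00 m/s
Geostrophic balance rearranged: |∂P/∂n| = f ρ V_g
|∂P/∂n| = 5.93×10⁻⁵ × 0.822 × 5.00 = 2.44×10⁻⁴ Pa/m
Isobar spacing: Δn = ΔP/|∂P/∂n| = 200 Pa / 2.44×10⁻⁴ Pa/m = 820508 m ≈ 820 km

820 km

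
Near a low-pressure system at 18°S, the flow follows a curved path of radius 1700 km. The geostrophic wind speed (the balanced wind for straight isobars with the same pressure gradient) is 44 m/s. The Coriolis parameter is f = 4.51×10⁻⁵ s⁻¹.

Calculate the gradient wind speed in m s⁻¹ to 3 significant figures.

31.3 m s⁻¹

Around a low, centrifugal force acts outward with Coriolis, so pressure-gradient force balances both:
(1/ρ)|∂P/∂n| = fV + V²/R  →  V² + fR·V − fR·V_g = 0
With fR = 4.51×10⁻⁵ × 1700×10³ m = 76.7 m/s:
V = [−fR + √((fR)² + 4 fR V_g)]/2 = [−76.7 + √(76.7² + 4×76.7×44)]/2 = 31.3 m/s
Subgeostrophic (V < V_g = 44 m/s), as expected around a low.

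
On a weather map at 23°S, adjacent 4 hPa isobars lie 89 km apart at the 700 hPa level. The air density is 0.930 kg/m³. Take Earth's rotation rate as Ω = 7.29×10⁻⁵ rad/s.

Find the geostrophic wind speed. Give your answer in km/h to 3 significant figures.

Coriolis parameter at 23°S:
f = 2Ω sin φ = 2 × 7.29×10⁻⁵ × sin 23° = 5.70×10⁻⁵ s⁻¹
Pressure gradient: |∂P/∂n| = 400 Pa / 89000 m = 4.49×10⁻³ Pa/m
Geostrophic balance (pressure-gradient force = Coriolis force):
V_g = (1/(fρ)) |∂P/∂n| = 4.49×10⁻³ / (5.70×10⁻⁵ × 0.930) = 84.8 m/s
Converting: 84.8 m/s × 3.6 = 305 km/h

305 km/h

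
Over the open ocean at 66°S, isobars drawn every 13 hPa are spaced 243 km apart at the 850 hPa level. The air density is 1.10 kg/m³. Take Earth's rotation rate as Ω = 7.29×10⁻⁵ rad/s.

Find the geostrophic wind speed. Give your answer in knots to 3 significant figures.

Coriolis parameter at 66°S:
f = 2Ω sin φ = 2 × 7.29×10⁻⁵ × sin 66° = 1.33×10⁻⁴ s⁻¹
Pressure gradient: |∂P/∂n| = 1300 Pa / 243000 m = 5.35×10⁻³ Pa/m
Geostrophic balance (pressure-gradient force = Coriolis force):
V_g = (1/(fρ)) |∂P/∂n| = 5.35×10⁻³ / (1.33×10⁻⁴ × 1.10) = 36.5 m/s
Converting: 36.5 m/s × 1.944 = 71.0 knots

71.0 knots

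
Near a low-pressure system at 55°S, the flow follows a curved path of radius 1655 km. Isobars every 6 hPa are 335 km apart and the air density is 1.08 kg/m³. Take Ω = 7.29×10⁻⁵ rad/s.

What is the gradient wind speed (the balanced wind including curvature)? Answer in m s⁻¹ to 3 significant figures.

13.0 m s⁻¹

Coriolis parameter at 55°S:
f = 2Ω sin φ = 2 × 7.29×10⁻⁵ × sin 55° = 1.19×10⁻⁴ s⁻¹
Pressure gradient: |∂P/∂n| = 600 Pa / 335000 m = 1.79×10⁻³ Pa/m
Geostrophic speed: V_g = |∂P/∂n|/(fρ) = 1.79×10⁻³/(1.19×10⁻⁴ × 1.08) = 13.9 m/s
Around a low, centrifugal force acts outward with Coriolis, so pressure-gradient force balances both:
(1/ρ)|∂P/∂n| = fV + V²/R  →  V² + fR·V − fR·V_g = 0
With fR = 1.19×10⁻⁴ × 1655×10³ m = 198 m/s:
V = [−fR + √((fR)² + 4 fR V_g)]/2 = [−198 + √(198² + 4×198×13.9)]/2 = 13 m/s
Subgeostrophic (V < V_g = 13.9 m/s), as expected around a low.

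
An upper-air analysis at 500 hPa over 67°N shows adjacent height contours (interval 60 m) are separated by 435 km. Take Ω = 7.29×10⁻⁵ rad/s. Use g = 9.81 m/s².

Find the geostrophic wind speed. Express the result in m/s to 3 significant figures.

10.1 m/s

Coriolis parameter at 67°N:
f = 2Ω sin φ = 2 × 7.29×10⁻⁵ × sin 67° = 1.34×10⁻⁴ s⁻¹
Height gradient: |∂Z/∂n| = 60 m / 435000 m = 1.38×10⁻⁴
On a pressure surface, geostrophic balance gives V_g = (g/f)|∂Z/∂n|:
V_g = 9.81 × 1.38×10⁻⁴ / 1.34×10⁻⁴ = 10.1 m/s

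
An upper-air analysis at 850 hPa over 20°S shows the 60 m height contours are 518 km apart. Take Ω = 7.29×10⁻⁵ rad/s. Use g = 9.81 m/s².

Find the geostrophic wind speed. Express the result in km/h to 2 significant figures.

82 km/h

Coriolis parameter at 20°S:
f = 2Ω sin φ = 2 × 7.29×10⁻⁵ × sin 20° = 4.99×10⁻⁵ s⁻¹
Height gradient: |∂Z/∂n| = 60 m / 518000 m = 1.16×10⁻⁴
On a pressure surface, geostrophic balance gives V_g = (g/f)|∂Z/∂n|:
V_g = 9.81 × 1.16×10⁻⁴ / 4.99×10⁻⁵ = 22.8 m/s
Converting: 22.8 m/s × 3.6 = 82 km/h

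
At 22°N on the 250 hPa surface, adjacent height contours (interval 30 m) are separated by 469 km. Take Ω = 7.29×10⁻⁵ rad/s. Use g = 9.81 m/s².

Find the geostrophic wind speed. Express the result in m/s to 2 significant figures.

Coriolis parameter at 22°N:
f = 2Ω sin φ = 2 × 7.29×10⁻⁵ × sin 22° = 5.46×10⁻⁵ s⁻¹
Height gradient: |∂Z/∂n| = 30 m / 469000 m = 6.40×10⁻⁵
On a pressure surface, geostrophic balance gives V_g = (g/f)|∂Z/∂n|:
V_g = 9.81 × 6.40×10⁻⁵ / 5.46×10⁻⁵ = 11.5 m/s

11 m/s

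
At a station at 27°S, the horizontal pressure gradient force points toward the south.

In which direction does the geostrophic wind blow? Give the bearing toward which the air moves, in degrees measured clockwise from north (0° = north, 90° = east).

The pressure-gradient force points toward the south (bearing 180°).
Geostrophic balance: in the Southern Hemisphere the Coriolis force deflects motion to the left, so the geostrophic wind blows 90° to the left of the pressure-gradient force (low pressure on the right).
Rotating 180° by 90° counterclockwise gives 090° — the wind blows toward the east.

090°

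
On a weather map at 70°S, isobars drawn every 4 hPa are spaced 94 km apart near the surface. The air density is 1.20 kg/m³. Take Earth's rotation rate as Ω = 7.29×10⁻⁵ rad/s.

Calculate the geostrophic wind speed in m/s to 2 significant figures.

Coriolis parameter at 70°S:
f = 2Ω sin φ = 2 × 7.29×10⁻⁵ × sin 70° = 1.37×10⁻⁴ s⁻¹
Pressure gradient: |∂P/∂n| = 400 Pa / 94000 m = 4.26×10⁻³ Pa/m
Geostrophic balance (pressure-gradient force = Coriolis force):
V_g = (1/(fρ)) |∂P/∂n| = 4.26×10⁻³ / (1.37×10⁻⁴ × 1.20) = 25.9 m/s

26 m/s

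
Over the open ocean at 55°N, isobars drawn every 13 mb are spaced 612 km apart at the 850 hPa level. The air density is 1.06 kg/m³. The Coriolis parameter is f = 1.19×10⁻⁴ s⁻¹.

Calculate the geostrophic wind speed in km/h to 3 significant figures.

60.6 km/h

Pressure gradient: |∂P/∂n| = 1300 Pa / 612000 m = 2.12×10⁻³ Pa/m
Geostrophic balance (pressure-gradient force = Coriolis force):
V_g = (1/(fρ)) |∂P/∂n| = 2.12×10⁻³ / (1.19×10⁻⁴ × 1.06) = 16.8 m/s
Converting: 16.8 m/s × 3.6 = 60.6 km/h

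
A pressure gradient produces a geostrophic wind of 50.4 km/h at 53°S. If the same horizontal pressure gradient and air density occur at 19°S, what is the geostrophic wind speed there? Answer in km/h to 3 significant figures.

124 km/h

With the same pressure gradient and density, V_g ∝ 1/f ∝ 1/sin φ.
V₂ = V₁ · sin φ₁ / sin φ₂ = 50.4 × sin 53° / sin 19°
V₂ = 50.4 × 0.7986/0.3256 = 124 km/h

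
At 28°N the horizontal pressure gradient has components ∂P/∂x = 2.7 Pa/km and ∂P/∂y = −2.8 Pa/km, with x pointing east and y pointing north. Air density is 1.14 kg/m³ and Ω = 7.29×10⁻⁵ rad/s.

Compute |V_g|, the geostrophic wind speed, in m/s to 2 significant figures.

50 m/s

Coriolis parameter at 28°N:
f = 2Ω sin φ = 2 × 7.29×10⁻⁵ × sin 28° = 6.84×10⁻⁵ s⁻¹
Component geostrophic relations (x east, y north):
u_g = −(1/(fρ)) ∂P/∂y,  v_g = (1/(fρ)) ∂P/∂x
u_g = −(−2.8×10⁻³)/(6.84×10⁻⁵ × 1.14) = 35.9 m/s;  v_g = (2.7×10⁻³)/(6.84×10⁻⁵ × 1.14) = 34.6 m/s
|V_g| = √(u_g² + v_g²) = 49.8 m/s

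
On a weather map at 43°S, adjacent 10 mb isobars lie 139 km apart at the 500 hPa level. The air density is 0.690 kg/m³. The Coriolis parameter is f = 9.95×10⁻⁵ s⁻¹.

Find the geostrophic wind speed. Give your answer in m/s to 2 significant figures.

100 m/s

Pressure gradient: |∂P/∂n| = 1000 Pa / 139000 m = 7.19×10⁻³ Pa/m
Geostrophic balance (pressure-gradient force = Coriolis force):
V_g = (1/(fρ)) |∂P/∂n| = 7.19×10⁻³ / (9.95×10⁻⁵ × 0.690) = 105 m/s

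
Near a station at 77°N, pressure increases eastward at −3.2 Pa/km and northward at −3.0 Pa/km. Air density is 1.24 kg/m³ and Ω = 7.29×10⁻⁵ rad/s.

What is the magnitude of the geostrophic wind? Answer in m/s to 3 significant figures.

Coriolis parameter at 77°N:
f = 2Ω sin φ = 2 × 7.29×10⁻⁵ × sin 77° = 1.42×10⁻⁴ s⁻¹
Component geostrophic relations (x east, y north):
u_g = −(1/(fρ)) ∂P/∂y,  v_g = (1/(fρ)) ∂P/∂x
u_g = −(−3.0×10⁻³)/(1.42×10⁻⁴ × 1.24) = 17.0 m/s;  v_g = (−3.2×10⁻³)/(1.42×10⁻⁴ × 1.24) = −18.2 m/s
|V_g| = √(u_g² + v_g²) = 24.9 m/s

24.9 m/s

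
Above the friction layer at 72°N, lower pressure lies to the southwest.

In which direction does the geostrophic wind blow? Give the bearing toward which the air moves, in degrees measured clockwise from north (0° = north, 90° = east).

The pressure-gradient force points toward the southwest (bearing 225°).
Geostrophic balance: in the Northern Hemisphere the Coriolis force deflects motion to the right, so the geostrophic wind blows 90° to the right of the pressure-gradient force (low pressure on the left).
Rotating 225° by 90° clockwise gives 315° — the wind blows toward the northwest.

315°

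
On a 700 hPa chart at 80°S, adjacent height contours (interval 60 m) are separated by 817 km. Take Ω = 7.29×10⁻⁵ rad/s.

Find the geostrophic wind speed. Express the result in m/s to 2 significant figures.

5.0 m/s

Coriolis parameter at 80°S:
f = 2Ω sin φ = 2 × 7.29×10⁻⁵ × sin 80° = 1.44×10⁻⁴ s⁻¹
Height gradient: |∂Z/∂n| = 60 m / 817000 m = 7.34×10⁻⁵
On a pressure surface, geostrophic balance gives V_g = (g/f)|∂Z/∂n|:
V_g = 9.81 × 7.34×10⁻⁵ / 1.44×10⁻⁴ = 5.02 m/s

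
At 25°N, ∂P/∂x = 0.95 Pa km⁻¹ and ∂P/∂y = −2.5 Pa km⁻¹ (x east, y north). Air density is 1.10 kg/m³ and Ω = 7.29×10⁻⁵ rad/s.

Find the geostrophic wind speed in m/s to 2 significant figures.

Coriolis parameter at 25°N:
f = 2Ω sin φ = 2 × 7.29×10⁻⁵ × sin 25° = 6.16×10⁻⁵ s⁻¹
Component geostrophic relations (x east, y north):
u_g = −(1/(fρ)) ∂P/∂y,  v_g = (1/(fρ)) ∂P/∂x
u_g = −(−2.5×10⁻³)/(6.16×10⁻⁵ × 1.10) = 36.9 m/s;  v_g = (0.95×10⁻³)/(6.16×10⁻⁵ × 1.10) = 14.0 m/s
|V_g| = √(u_g² + v_g²) = 39.5 m/s

39 m/s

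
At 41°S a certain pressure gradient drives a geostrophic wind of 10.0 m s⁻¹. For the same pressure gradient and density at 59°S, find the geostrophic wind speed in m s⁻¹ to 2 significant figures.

7.7 m s⁻¹

With the same pressure gradient and density, V_g ∝ 1/f ∝ 1/sin φ.
V₂ = V₁ · sin φ₁ / sin φ₂ = 10.0 × sin 41° / sin 59°
V₂ = 10.0 × 0.6561/0.8572 = 7.7 m s⁻¹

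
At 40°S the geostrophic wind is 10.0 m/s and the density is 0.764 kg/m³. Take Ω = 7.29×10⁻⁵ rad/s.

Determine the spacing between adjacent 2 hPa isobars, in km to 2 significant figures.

280 km

Coriolis parameter at 40°S:
f = 2Ω sin φ = 2 × 7.29×10⁻⁵ × sin 40° = 9.37×10⁻⁵ s⁻¹
Geostrophic balance rearranged: |∂P/∂n| = f ρ V_g
|∂P/∂n| = 9.37×10⁻⁵ × 0.764 × 10.0 = 7.16×10⁻⁴ Pa/m
Isobar spacing: Δn = ΔP/|∂P/∂n| = 200 Pa / 7.16×10⁻⁴ Pa/m = 279326 m ≈ 280 km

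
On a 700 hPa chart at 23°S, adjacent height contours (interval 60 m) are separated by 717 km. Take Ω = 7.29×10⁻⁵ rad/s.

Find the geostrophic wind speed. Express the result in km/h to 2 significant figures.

Coriolis parameter at 23°S:
f = 2Ω sin φ = 2 × 7.29×10⁻⁵ × sin 23° = 5.70×10⁻⁵ s⁻¹
Height gradient: |∂Z/∂n| = 60 m / 717000 m = 8.37×10⁻⁵
On a pressure surface, geostrophic balance gives V_g = (g/f)|∂Z/∂n|:
V_g = 9.81 × 8.37×10⁻⁵ / 5.70×10⁻⁵ = 14.4 m/s
Converting: 14.4 m/s × 3.6 = 52 km/h

52 km/h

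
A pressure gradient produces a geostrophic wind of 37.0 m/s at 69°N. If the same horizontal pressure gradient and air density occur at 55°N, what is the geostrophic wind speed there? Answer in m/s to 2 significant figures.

42 m/s

With the same pressure gradient and density, V_g ∝ 1/f ∝ 1/sin φ.
V₂ = V₁ · sin φ₁ / sin φ₂ = 37.0 × sin 69° / sin 55°
V₂ = 37.0 × 0.9336/0.8192 = 42 m/s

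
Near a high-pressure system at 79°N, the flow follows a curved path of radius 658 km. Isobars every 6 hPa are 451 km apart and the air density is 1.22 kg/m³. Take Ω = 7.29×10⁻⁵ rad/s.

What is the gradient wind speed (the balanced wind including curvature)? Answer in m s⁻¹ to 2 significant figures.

Coriolis parameter at 79°N:
f = 2Ω sin φ = 2 × 7.29×10⁻⁵ × sin 79° = 1.43×10⁻⁴ s⁻¹
Pressure gradient: |∂P/∂n| = 600 Pa / 451000 m = 1.33×10⁻³ Pa/m
Geostrophic speed: V_g = |∂P/∂n|/(fρ) = 1.33×10⁻³/(1.43×10⁻⁴ × 1.22) = 7.62 m/s
Around a high, pressure-gradient force acts outward with centrifugal, so Coriolis balances both:
fV = (1/ρ)|∂P/∂n| + V²/R  →  V² − fR·V + fR·V_g = 0
With fR = 1.43×10⁻⁴ × 658×10³ m = 94.2 m/s:
V = [fR − √((fR)² − 4 fR V_g)]/2 = [94.2 − √(94.2² − 4×94.2×7.62)]/2 = 8.36 m/s
Supergeostrophic (V > V_g = 7.62 m/s), as expected around a high.

8.4 m s⁻¹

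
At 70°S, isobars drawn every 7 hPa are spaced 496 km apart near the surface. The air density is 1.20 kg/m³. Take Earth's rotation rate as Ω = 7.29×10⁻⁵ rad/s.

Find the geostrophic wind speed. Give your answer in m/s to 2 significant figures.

Coriolis parameter at 70°S:
f = 2Ω sin φ = 2 × 7.29×10⁻⁵ × sin 70° = 1.37×10⁻⁴ s⁻¹
Pressure gradient: |∂P/∂n| = 700 Pa / 496000 m = 1.41×10⁻³ Pa/m
Geostrophic balance (pressure-gradient force = Coriolis force):
V_g = (1/(fρ)) |∂P/∂n| = 1.41×10⁻³ / (1.37×10⁻⁴ × 1.20) = 8.58 m/s

8.6 m/s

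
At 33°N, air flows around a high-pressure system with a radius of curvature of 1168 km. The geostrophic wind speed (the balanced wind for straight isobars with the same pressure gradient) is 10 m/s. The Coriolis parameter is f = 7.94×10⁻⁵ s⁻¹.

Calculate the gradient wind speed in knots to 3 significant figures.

Around a high, pressure-gradient force acts outward with centrifugal, so Coriolis balances both:
fV = (1/ρ)|∂P/∂n| + V²/R  →  V² − fR·V + fR·V_g = 0
With fR = 7.94×10⁻⁵ × 1168×10³ m = 92.7 m/s:
V = [fR − √((fR)² − 4 fR V_g)]/2 = [92.7 − √(92.7² − 4×92.7×10)]/2 = 11.4 m/s
Supergeostrophic (V > V_g = 10 m/s), as expected around a high.
Converting: 11.4 m/s × 1.944 = 22.2 knots

22.2 knots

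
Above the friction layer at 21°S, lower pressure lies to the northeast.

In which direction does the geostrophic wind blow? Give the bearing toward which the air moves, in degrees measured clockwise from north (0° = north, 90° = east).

315°

The pressure-gradient force points toward the northeast (bearing 045°).
Geostrophic balance: in the Southern Hemisphere the Coriolis force deflects motion to the left, so the geostrophic wind blows 90° to the left of the pressure-gradient force (low pressure on the right).
Rotating 045° by 90° counterclockwise gives 315° — the wind blows toward the northwest.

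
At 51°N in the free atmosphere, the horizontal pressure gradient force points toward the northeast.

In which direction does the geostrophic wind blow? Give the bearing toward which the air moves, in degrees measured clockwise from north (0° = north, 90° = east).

135°

The pressure-gradient force points toward the northeast (bearing 045°).
Geostrophic balance: in the Northern Hemisphere the Coriolis force deflects motion to the right, so the geostrophic wind blows 90° to the right of the pressure-gradient force (low pressure on the left).
Rotating 045° by 90° clockwise gives 135° — the wind blows toward the southeast.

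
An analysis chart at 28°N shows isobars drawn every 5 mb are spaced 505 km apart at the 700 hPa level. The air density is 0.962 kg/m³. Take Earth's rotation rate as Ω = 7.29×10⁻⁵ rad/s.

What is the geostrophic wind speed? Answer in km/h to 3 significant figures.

54.1 km/h

Coriolis parameter at 28°N:
f = 2Ω sin φ = 2 × 7.29×10⁻⁵ × sin 28° = 6.84×10⁻⁵ s⁻¹
Pressure gradient: |∂P/∂n| = 500 Pa / 505000 m = 9.90×10⁻⁴ Pa/m
Geostrophic balance (pressure-gradient force = Coriolis force):
V_g = (1/(fρ)) |∂P/∂n| = 9.90×10⁻⁴ / (6.84×10⁻⁵ × 0.962) = 15.0 m/s
Converting: 15.0 m/s × 3.6 = 54.1 km/h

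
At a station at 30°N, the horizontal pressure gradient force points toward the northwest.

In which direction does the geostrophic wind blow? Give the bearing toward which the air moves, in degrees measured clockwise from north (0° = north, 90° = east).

045°

The pressure-gradient force points toward the northwest (bearing 315°).
Geostrophic balance: in the Northern Hemisphere the Coriolis force deflects motion to the right, so the geostrophic wind blows 90° to the right of the pressure-gradient force (low pressure on the left).
Rotating 315° by 90° clockwise gives 045° — the wind blows toward the northeast.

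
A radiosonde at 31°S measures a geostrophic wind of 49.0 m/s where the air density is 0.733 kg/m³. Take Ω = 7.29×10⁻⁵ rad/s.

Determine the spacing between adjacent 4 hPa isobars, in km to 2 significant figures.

150 km

Coriolis parameter at 31°S:
f = 2Ω sin φ = 2 × 7.29×10⁻⁵ × sin 31° = 7.51×10⁻⁵ s⁻¹
Geostrophic balance rearranged: |∂P/∂n| = f ρ V_g
|∂P/∂n| = 7.51×10⁻⁵ × 0.733 × 49.0 = 2.70×10⁻³ Pa/m
Isobar spacing: Δn = ΔP/|∂P/∂n| = 400 Pa / 2.70×10⁻³ Pa/m = 148307 m ≈ 150 km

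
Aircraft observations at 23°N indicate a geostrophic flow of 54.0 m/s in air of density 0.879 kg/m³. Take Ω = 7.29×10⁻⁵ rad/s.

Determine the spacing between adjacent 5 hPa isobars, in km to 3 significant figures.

185 km

Coriolis parameter at 23°N:
f = 2Ω sin φ = 2 × 7.29×10⁻⁵ × sin 23° = 5.70×10⁻⁵ s⁻¹
Geostrophic balance rearranged: |∂P/∂n| = f ρ V_g
|∂P/∂n| = 5.70×10⁻⁵ × 0.879 × 54.0 = 2.70×10⁻³ Pa/m
Isobar spacing: Δn = ΔP/|∂P/∂n| = 500 Pa / 2.70×10⁻³ Pa/m = 184906 m ≈ 185 km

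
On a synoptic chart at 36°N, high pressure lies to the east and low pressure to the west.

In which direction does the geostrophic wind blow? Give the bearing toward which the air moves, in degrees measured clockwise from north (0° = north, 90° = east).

The pressure-gradient force points toward the west (bearing 270°).
Geostrophic balance: in the Northern Hemisphere the Coriolis force deflects motion to the right, so the geostrophic wind blows 90° to the right of the pressure-gradient force (low pressure on the left).
Rotating 270° by 90° clockwise gives 000° — the wind blows toward the north.

000°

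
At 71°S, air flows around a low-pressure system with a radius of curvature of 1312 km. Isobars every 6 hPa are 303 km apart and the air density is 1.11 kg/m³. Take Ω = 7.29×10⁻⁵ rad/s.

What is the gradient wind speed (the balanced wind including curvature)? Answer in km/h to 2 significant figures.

44 km/h

Coriolis parameter at 71°S:
f = 2Ω sin φ = 2 × 7.29×10⁻⁵ × sin 71° = 1.38×10⁻⁴ s⁻¹
Pressure gradient: |∂P/∂n| = 600 Pa / 303000 m = 1.98×10⁻³ Pa/m
Geostrophic speed: V_g = |∂P/∂n|/(fρ) = 1.98×10⁻³/(1.38×10⁻⁴ × 1.11) = 12.9 m/s
Around a low, centrifugal force acts outward with Coriolis, so pressure-gradient force balances both:
(1/ρ)|∂P/∂n| = fV + V²/R  →  V² + fR·V − fR·V_g = 0
With fR = 1.38×10⁻⁴ × 1312×10³ m = 181 m/s:
V = [−fR + √((fR)² + 4 fR V_g)]/2 = [−181 + √(181² + 4×181×12.9)]/2 = 12.1 m/s
Subgeostrophic (V < V_g = 12.9 m/s), as expected around a low.
Converting: 12.1 m/s × 3.6 = 44 km/h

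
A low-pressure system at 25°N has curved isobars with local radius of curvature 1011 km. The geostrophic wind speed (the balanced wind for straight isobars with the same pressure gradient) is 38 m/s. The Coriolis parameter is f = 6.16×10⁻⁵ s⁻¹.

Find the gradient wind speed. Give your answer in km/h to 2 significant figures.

Around a low, centrifugal force acts outward with Coriolis, so pressure-gradient force balances both:
(1/ρ)|∂P/∂n| = fV + V²/R  →  V² + fR·V − fR·V_g = 0
With fR = 6.16×10⁻⁵ × 1011×10³ m = 62.3 m/s:
V = [−fR + √((fR)² + 4 fR V_g)]/2 = [−62.3 + √(62.3² + 4×62.3×38)]/2 = 26.6 m/s
Subgeostrophic (V < V_g = 38 m/s), as expected around a low.
Converting: 26.6 m/s × 3.6 = 96 km/h

96 km/h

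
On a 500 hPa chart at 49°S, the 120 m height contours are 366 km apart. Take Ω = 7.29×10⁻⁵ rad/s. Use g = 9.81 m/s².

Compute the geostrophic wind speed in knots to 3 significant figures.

Coriolis parameter at 49°S:
f = 2Ω sin φ = 2 × 7.29×10⁻⁵ × sin 49° = 1.10×10⁻⁴ s⁻¹
Height gradient: |∂Z/∂n| = 120 m / 366000 m = 3.28×10⁻⁴
On a pressure surface, geostrophic balance gives V_g = (g/f)|∂Z/∂n|:
V_g = 9.81 × 3.28×10⁻⁴ / 1.10×10⁻⁴ = 29.2 m/s
Converting: 29.2 m/s × 1.944 = 56.8 knots

56.8 knots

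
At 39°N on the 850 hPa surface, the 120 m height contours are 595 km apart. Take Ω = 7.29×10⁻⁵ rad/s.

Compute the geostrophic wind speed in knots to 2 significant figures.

42 knots

Coriolis parameter at 39°N:
f = 2Ω sin φ = 2 × 7.29×10⁻⁵ × sin 39° = 9.18×10⁻⁵ s⁻¹
Height gradient: |∂Z/∂n| = 120 m / 595000 m = 2.02×10⁻⁴
On a pressure surface, geostrophic balance gives V_g = (g/f)|∂Z/∂n|:
V_g = 9.81 × 2.02×10⁻⁴ / 9.18×10⁻⁵ = 21.6 m/s
Converting: 21.6 m/s × 1.944 = 42 knots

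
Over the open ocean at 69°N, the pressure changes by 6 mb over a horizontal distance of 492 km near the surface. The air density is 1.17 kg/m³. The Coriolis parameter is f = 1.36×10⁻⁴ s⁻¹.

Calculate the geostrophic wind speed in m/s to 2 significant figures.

7.7 m/s

Pressure gradient: |∂P/∂n| = 600 Pa / 492000 m = 1.22×10⁻³ Pa/m
Geostrophic balance (pressure-gradient force = Coriolis force):
V_g = (1/(fρ)) |∂P/∂n| = 1.22×10⁻³ / (1.36×10⁻⁴ × 1.17) = 7.66 m/s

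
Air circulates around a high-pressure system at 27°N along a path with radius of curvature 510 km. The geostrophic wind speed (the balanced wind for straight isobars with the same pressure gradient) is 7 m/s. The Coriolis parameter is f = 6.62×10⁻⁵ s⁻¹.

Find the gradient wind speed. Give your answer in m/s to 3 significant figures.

Around a high, pressure-gradient force acts outward with centrifugal, so Coriolis balances both:
fV = (1/ρ)|∂P/∂n| + V²/R  →  V² − fR·V + fR·V_g = 0
With fR = 6.62×10⁻⁵ × 510×10³ m = 33.8 m/s:
V = [fR − √((fR)² − 4 fR V_g)]/2 = [33.8 − √(33.8² − 4×33.8×7)]/2 = 9.91 m/s
Supergeostrophic (V > V_g = 7 m/s), as expected around a high.

9.91 m/s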